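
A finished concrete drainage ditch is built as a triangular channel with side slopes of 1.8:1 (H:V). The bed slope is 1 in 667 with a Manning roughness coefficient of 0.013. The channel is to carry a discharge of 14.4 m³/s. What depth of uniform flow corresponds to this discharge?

Manning's equation rearranged: A R^(2/3) = nQ / (1·√S) = 0.013 × 14.4 / (√0.001499) = 4.835.
At y = 1.47 m: A R^(2/3) = 2.896 — short.
At y = 2.21 m: A R^(2/3) = 8.591 — over.
At y = 1.78 m: A R^(2/3) = 4.824 — ≈ 4.835.

y_n = 1.78 m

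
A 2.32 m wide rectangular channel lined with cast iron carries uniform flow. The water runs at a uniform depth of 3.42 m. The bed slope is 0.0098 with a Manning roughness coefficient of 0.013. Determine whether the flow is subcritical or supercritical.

Flow area A = b·y = 2.32 × 3.42 = 7.934 m². Wetted perimeter P = b + 2y = 2.32 + 2×3.42 = 9.16 m.
Hydraulic radius R = A/P = 7.934/9.16 = 0.8662 m.
V = (1/n) R^(2/3) √S = (1/0.013) × 0.8662^(2/3) × √0.0098 = 6.92 m/s. Hydraulic depth D_h = A/T = 7.934/2.32 = 3.42 m.
Froude number Fr = V/√(g·D_h) = 6.92/√(9.81×3.42) = 1.19, which is greater than 1, so the flow is supercritical.

supercritical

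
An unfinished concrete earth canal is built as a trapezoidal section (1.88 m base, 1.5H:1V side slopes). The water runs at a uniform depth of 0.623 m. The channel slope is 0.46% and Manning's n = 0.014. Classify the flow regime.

With bottom width b = 1.88 m and side slope z = 1.5: A = (b + zy)y = (1.88 + 1.5×0.623)×0.623 = 1.753 m²; P = b + 2y√(1+z²) = 1.88 + 2×0.623×1.803 = 4.126 m.
Hydraulic radius R = A/P = 1.753/4.126 = 0.4249 m.
V = (1/n) R^(2/3) √S = (1/0.014) × 0.4249^(2/3) × √0.0046 = 2.738 m/s. Hydraulic depth D_h = A/T = 1.753/3.749 = 0.4677 m.
Froude number Fr = V/√(g·D_h) = 2.738/√(9.81×0.4677) = 1.28, which is greater than 1, so the flow is supercritical.

supercritical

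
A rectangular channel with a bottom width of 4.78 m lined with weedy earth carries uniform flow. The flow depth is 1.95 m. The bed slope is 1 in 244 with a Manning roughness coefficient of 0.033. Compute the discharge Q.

Flow area A = b·y = 4.78 × 1.95 = 9.321 m². Wetted perimeter P = b + 2y = 4.78 + 2×1.95 = 8.68 m.
Hydraulic radius R = A/P = 9.321/8.68 = 1.074 m.
Manning's equation: Q = (1/n) A R^(2/3) S^(1/2) = (1/0.033) × 9.321 × 1.074^(2/3) × 0.004098^(1/2) = 19 m³/s.

Q = 19 m³/s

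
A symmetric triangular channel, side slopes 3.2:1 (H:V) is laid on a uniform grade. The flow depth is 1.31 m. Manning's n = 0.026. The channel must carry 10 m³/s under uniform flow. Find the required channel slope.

S = 0.00419

For a triangular section with side slope z = 3.2: A = zy² = 3.2×1.31² = 5.492 m²; P = 2y√(1+z²) = 2×1.31×3.353 = 8.784 m.
Hydraulic radius R = A/P = 5.492/8.784 = 0.6252 m.
From Manning's equation, S = [nQ / (1 A R^(2/3))]² = [0.026 × 10 / (1 × 5.492 × 0.6252^(2/3))]² = 0.00419.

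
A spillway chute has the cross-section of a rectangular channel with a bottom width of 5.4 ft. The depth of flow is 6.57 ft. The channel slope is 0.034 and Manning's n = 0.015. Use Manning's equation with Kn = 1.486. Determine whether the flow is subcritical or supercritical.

supercritical

Flow area A = b·y = 5.4 × 6.57 = 35.48 ft². Wetted perimeter P = b + 2y = 5.4 + 2×6.57 = 18.54 ft.
Hydraulic radius R = A/P = 35.48/18.54 = 1.914 ft.
V = (1.486/n) R^(2/3) √S = (1.486/0.015) × 1.914^(2/3) × √0.034 = 28.16 ft/s. Hydraulic depth D_h = A/T = 35.48/5.4 = 6.57 ft.
Froude number Fr = V/√(g·D_h) = 28.16/√(32.2×6.57) = 1.94, which is greater than 1, so the flow is supercritical.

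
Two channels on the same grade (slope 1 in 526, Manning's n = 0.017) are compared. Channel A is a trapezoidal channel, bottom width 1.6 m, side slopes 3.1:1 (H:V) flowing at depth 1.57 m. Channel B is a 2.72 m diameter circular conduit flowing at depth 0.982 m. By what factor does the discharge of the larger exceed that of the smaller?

Channel A: With bottom width b = 1.6 m and side slope z = 3.1: A = (b + zy)y = (1.6 + 3.1×1.57)×1.57 = 10.15 m²; P = b + 2y√(1+z²) = 1.6 + 2×1.57×3.257 = 11.83 m. Hydraulic radius R = A/P = 10.15/11.83 = 0.8584 m. Q_A = (1/0.017)·10.15·0.8584^(2/3)·√0.001901 = 23.52 m³/s.
Channel B: For a circular section of diameter D = 2.72 m at depth y = 0.982 m, the central angle is θ = 2 arccos(1 − 2y/D) = 2.578 rad. Then A = (D²/8)(θ − sin θ) = 1.891 m² and P = Dθ/2 = 3.506 m. Hydraulic radius R = A/P = 1.891/3.506 = 0.5392 m. Q_B = (1/0.017)·1.891·0.5392^(2/3)·√0.001901 = 3.212 m³/s.
The larger discharge is 23.52 m³/s and the smaller is 3.212 m³/s; the ratio is 7.32.

7.32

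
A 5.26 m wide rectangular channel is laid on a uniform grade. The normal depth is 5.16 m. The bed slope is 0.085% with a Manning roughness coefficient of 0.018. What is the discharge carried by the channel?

Flow area A = b·y = 5.26 × 5.16 = 27.14 m². Wetted perimeter P = b + 2y = 5.26 + 2×5.16 = 15.58 m.
Hydraulic radius R = A/P = 27.14/15.58 = 1.742 m.
Manning's equation: Q = (1/n) A R^(2/3) S^(1/2) = (1/0.018) × 27.14 × 1.742^(2/3) × 0.00085^(1/2) = 63.6 m³/s.

Q = 63.6 m³/s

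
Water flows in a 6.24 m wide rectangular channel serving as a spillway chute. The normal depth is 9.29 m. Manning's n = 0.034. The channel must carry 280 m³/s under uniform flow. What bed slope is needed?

S = 0.0087

Flow area A = b·y = 6.24 × 9.29 = 57.97 m². Wetted perimeter P = b + 2y = 6.24 + 2×9.29 = 24.82 m.
Hydraulic radius R = A/P = 57.97/24.82 = 2.336 m.
From Manning's equation, S = [nQ / (1 A R^(2/3))]² = [0.034 × 280 / (1 × 57.97 × 2.336^(2/3))]² = 0.0087.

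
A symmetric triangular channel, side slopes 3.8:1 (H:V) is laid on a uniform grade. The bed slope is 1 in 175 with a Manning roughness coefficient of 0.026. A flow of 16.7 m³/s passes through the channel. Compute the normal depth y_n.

y_n = 1.4 m

Manning's equation rearranged: A R^(2/3) = nQ / (1·√S) = 0.026 × 16.7 / (√0.005714) = 5.744.
Try y = 0.986 m: A R^(2/3) = 2.255 — short.
Try y = 1.66 m: A R^(2/3) = 9.044 — over.
Try y = 1.4 m: A R^(2/3) = 5.742 — close enough.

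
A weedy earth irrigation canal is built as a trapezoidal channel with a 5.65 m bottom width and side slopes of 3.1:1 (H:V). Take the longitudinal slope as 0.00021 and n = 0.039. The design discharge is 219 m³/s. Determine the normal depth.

Manning's equation rearranged: A R^(2/3) = nQ / (1·√S) = 0.039 × 219 / (√0.00021) = 589.4.
Try y = 5.69 m: A R^(2/3) = 281.9 — short.
Try y = 9.22 m: A R^(2/3) = 898.5 — over.
Try y = 7.75 m: A R^(2/3) = 588.8 — close enough.

y_n = 7.75 m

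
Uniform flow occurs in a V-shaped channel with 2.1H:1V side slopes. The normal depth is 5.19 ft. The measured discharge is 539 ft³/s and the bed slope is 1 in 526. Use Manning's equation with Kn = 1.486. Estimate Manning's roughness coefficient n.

n = 0.012

For a triangular section with side slope z = 2.1: A = zy² = 2.1×5.19² = 56.57 ft²; P = 2y√(1+z²) = 2×5.19×2.326 = 24.14 ft.
Hydraulic radius R = A/P = 56.57/24.14 = 2.343 ft.
Rearranging Manning's equation: n = (1.486/Q) A R^(2/3) S^(1/2) = (1.486/539) × 56.57 × 2.343^(2/3) × √0.001901 = 0.012.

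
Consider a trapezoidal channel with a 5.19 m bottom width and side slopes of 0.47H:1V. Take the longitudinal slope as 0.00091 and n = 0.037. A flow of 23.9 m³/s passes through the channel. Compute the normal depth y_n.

Manning's equation rearranged: A R^(2/3) = nQ / (1·√S) = 0.037 × 23.9 / (√0.00091) = 29.31.
At y = 3.91 m: A R^(2/3) = 43.43 — high.
At y = 2.24 m: A R^(2/3) = 17.33 — low.
At y = 3.09 m: A R^(2/3) = 29.32 — ≈ 29.31.

y_n = 3.09 m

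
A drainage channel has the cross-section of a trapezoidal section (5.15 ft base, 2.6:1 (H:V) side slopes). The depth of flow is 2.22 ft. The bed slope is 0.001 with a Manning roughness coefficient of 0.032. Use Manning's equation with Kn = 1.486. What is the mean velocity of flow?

With bottom width b = 5.15 ft and side slope z = 2.6: A = (b + zy)y = (5.15 + 2.6×2.22)×2.22 = 24.25 ft²; P = b + 2y√(1+z²) = 5.15 + 2×2.22×2.786 = 17.52 ft.
Hydraulic radius R = A/P = 24.25/17.52 = 1.384 ft.
From Manning's equation, V = (1.486/n) R^(2/3) S^(1/2) = (1.486/0.032) × 1.384^(2/3) × 0.001^(1/2) = 1.82 ft/s.

V = 1.82 ft/s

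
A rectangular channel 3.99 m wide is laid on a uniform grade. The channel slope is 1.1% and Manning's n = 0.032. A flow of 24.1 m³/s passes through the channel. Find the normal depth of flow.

Manning's equation rearranged: A R^(2/3) = nQ / (1·√S) = 0.032 × 24.1 / (√0.011) = 7.353.
Try y = 2.39 m: A R^(2/3) = 10.08 — high.
Try y = 1.48 m: A R^(2/3) = 5.297 — low.
Try y = 1.88 m: A R^(2/3) = 7.34 — matches.

y_n = 1.88 m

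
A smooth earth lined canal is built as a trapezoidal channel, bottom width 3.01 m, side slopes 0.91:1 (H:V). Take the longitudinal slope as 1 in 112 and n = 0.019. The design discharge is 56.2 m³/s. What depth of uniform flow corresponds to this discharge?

Manning's equation rearranged: A R^(2/3) = nQ / (1·√S) = 0.019 × 56.2 / (√0.008929) = 11.3.
Trying y = 1.6 m: A R^(2/3) = 7.021 — low.
Trying y = 2.47 m: A R^(2/3) = 15.79 — high.
Trying y = 2.07 m: A R^(2/3) = 11.29 — ≈ 11.3.

y_n = 2.07 m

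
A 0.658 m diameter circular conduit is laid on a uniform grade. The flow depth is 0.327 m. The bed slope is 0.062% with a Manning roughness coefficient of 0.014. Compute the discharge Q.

Q = 0.0899 m³/s

For a circular section of diameter D = 0.658 m at depth y = 0.327 m, the central angle is θ = 2 arccos(1 − 2y/D) = 3.129 rad. Then A = (D²/8)(θ − sin θ) = 0.1687 m² and P = Dθ/2 = 1.03 m.
Hydraulic radius R = A/P = 0.1687/1.03 = 0.1639 m.
Manning's equation: Q = (1/n) A R^(2/3) S^(1/2) = (1/0.014) × 0.1687 × 0.1639^(2/3) × 0.00062^(1/2) = 0.0899 m³/s.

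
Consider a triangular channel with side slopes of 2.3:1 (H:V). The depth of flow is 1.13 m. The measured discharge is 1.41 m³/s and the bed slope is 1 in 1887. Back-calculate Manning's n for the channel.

For a triangular section with side slope z = 2.3: A = zy² = 2.3×1.13² = 2.937 m²; P = 2y√(1+z²) = 2×1.13×2.508 = 5.668 m.
Hydraulic radius R = A/P = 2.937/5.668 = 0.5181 m.
Rearranging Manning's equation: n = (1/Q) A R^(2/3) S^(1/2) = (1/1.41) × 2.937 × 0.5181^(2/3) × √0.0005299 = 0.0309.

n = 0.0309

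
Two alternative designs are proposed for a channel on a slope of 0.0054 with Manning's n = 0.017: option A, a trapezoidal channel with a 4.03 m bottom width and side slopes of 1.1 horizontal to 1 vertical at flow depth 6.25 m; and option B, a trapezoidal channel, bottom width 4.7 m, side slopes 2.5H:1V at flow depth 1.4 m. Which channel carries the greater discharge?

channel A

Channel A: With bottom width b = 4.03 m and side slope z = 1.1: A = (b + zy)y = (4.03 + 1.1×6.25)×6.25 = 68.16 m²; P = b + 2y√(1+z²) = 4.03 + 2×6.25×1.487 = 22.61 m. Hydraulic radius R = A/P = 68.16/22.61 = 3.014 m. Q_A = (1/0.017)·68.16·3.014^(2/3)·√0.0054 = 614.7 m³/s.
Channel B: With bottom width b = 4.7 m and side slope z = 2.5: A = (b + zy)y = (4.7 + 2.5×1.4)×1.4 = 11.48 m²; P = b + 2y√(1+z²) = 4.7 + 2×1.4×2.693 = 12.24 m. Hydraulic radius R = A/P = 11.48/12.24 = 0.938 m. Q_B = (1/0.017)·11.48·0.938^(2/3)·√0.0054 = 47.55 m³/s.
Q_A = 614.7 m³/s vs Q_B = 47.55 m³/s, so channel A carries more.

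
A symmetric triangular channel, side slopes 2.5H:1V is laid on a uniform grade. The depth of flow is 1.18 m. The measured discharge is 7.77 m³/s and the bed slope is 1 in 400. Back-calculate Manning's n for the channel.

For a triangular section with side slope z = 2.5: A = zy² = 2.5×1.18² = 3.481 m²; P = 2y√(1+z²) = 2×1.18×2.693 = 6.354 m.
Hydraulic radius R = A/P = 3.481/6.354 = 0.5478 m.
Rearranging Manning's equation: n = (1/Q) A R^(2/3) S^(1/2) = (1/7.77) × 3.481 × 0.5478^(2/3) × √0.0025 = 0.015.

n = 0.015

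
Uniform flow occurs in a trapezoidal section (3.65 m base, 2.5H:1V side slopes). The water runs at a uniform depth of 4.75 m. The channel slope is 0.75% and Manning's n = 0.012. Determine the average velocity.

V = 13.4 m/s

With bottom width b = 3.65 m and side slope z = 2.5: A = (b + zy)y = (3.65 + 2.5×4.75)×4.75 = 73.74 m²; P = b + 2y√(1+z²) = 3.65 + 2×4.75×2.693 = 29.23 m.
Hydraulic radius R = A/P = 73.74/29.23 = 2.523 m.
From Manning's equation, V = (1/n) R^(2/3) S^(1/2) = (1/0.012) × 2.523^(2/3) × 0.0075^(1/2) = 13.4 m/s.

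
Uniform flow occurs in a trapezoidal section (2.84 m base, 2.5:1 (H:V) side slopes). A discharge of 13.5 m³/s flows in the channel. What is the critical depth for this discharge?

At critical depth, Q² T / (g A³) = 1, i.e. A³/T = Q²/g = 13.5²/9.81 = 18.58.
At y = 1.2 m: A³/T = 38.93 — too large.
At y = 0.7 m: A³/T = 5.232 — too small.
At y = 0.988 m: A³/T = 18.56 — close enough.

y_c = 0.988 m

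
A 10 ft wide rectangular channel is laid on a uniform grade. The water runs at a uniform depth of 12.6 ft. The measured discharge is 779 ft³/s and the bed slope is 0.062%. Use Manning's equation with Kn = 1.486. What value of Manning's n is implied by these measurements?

Flow area A = b·y = 10 × 12.6 = 126 ft². Wetted perimeter P = b + 2y = 10 + 2×12.6 = 35.2 ft.
Hydraulic radius R = A/P = 126/35.2 = 3.58 ft.
Rearranging Manning's equation: n = (1.486/Q) A R^(2/3) S^(1/2) = (1.486/779) × 126 × 3.58^(2/3) × √0.00062 = 0.014.

n = 0.014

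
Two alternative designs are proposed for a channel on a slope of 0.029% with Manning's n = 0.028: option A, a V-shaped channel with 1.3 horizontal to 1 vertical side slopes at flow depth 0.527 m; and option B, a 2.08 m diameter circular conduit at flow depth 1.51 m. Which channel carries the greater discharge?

Channel A: For a triangular section with side slope z = 1.3: A = zy² = 1.3×0.527² = 0.361 m²; P = 2y√(1+z²) = 2×0.527×1.64 = 1.729 m. Hydraulic radius R = A/P = 0.361/1.729 = 0.2089 m. Q_A = (1/0.028)·0.361·0.2089^(2/3)·√0.00029 = 0.0773 m³/s.
Channel B: For a circular section of diameter D = 2.08 m at depth y = 1.51 m, the central angle is θ = 2 arccos(1 − 2y/D) = 4.079 rad. Then A = (D²/8)(θ − sin θ) = 2.642 m² and P = Dθ/2 = 4.243 m. Hydraulic radius R = A/P = 2.642/4.243 = 0.6228 m. Q_B = (1/0.028)·2.642·0.6228^(2/3)·√0.00029 = 1.172 m³/s.
Q_A = 0.0773 m³/s vs Q_B = 1.172 m³/s, so channel B carries more.

channel B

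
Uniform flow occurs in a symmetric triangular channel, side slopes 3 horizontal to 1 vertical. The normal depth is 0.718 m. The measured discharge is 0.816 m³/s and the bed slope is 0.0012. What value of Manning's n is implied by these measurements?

For a triangular section with side slope z = 3: A = zy² = 3×0.718² = 1.547 m²; P = 2y√(1+z²) = 2×0.718×3.162 = 4.541 m.
Hydraulic radius R = A/P = 1.547/4.541 = 0.3406 m.
Rearranging Manning's equation: n = (1/Q) A R^(2/3) S^(1/2) = (1/0.816) × 1.547 × 0.3406^(2/3) × √0.0012 = 0.032.

n = 0.032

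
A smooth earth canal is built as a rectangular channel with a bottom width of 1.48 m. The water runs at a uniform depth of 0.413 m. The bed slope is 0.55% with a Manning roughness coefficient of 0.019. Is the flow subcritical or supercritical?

subcritical

Flow area A = b·y = 1.48 × 0.413 = 0.6112 m². Wetted perimeter P = b + 2y = 1.48 + 2×0.413 = 2.306 m.
Hydraulic radius R = A/P = 0.6112/2.306 = 0.2651 m.
V = (1/n) R^(2/3) √S = (1/0.019) × 0.2651^(2/3) × √0.0055 = 1.611 m/s. Hydraulic depth D_h = A/T = 0.6112/1.48 = 0.413 m.
Froude number Fr = V/√(g·D_h) = 1.611/√(9.81×0.413) = 0.8, which is less than 1, so the flow is subcritical.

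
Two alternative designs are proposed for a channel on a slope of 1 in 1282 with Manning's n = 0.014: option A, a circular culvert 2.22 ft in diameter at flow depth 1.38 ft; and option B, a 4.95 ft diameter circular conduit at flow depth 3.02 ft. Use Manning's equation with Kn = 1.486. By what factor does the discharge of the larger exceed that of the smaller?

8.25

Channel A: For a circular section of diameter D = 2.22 ft at depth y = 1.38 ft, the central angle is θ = 2 arccos(1 − 2y/D) = 3.633 rad. Then A = (D²/8)(θ − sin θ) = 2.529 ft² and P = Dθ/2 = 4.033 ft. Hydraulic radius R = A/P = 2.529/4.033 = 0.6271 ft. Q_A = (1.486/0.014)·2.529·0.6271^(2/3)·√0.00078 = 5.492 ft³/s.
Channel B: For a circular section of diameter D = 4.95 ft at depth y = 3.02 ft, the central angle is θ = 2 arccos(1 − 2y/D) = 3.586 rad. Then A = (D²/8)(θ − sin θ) = 12.3 ft² and P = Dθ/2 = 8.874 ft. Hydraulic radius R = A/P = 12.3/8.874 = 1.386 ft. Q_B = (1.486/0.014)·12.3·1.386^(2/3)·√0.00078 = 45.31 ft³/s.
The larger discharge is 45.31 ft³/s and the smaller is 5.492 ft³/s; the ratio is 8.25.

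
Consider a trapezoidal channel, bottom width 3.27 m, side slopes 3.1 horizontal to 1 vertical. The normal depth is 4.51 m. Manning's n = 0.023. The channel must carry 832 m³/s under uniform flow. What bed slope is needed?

With bottom width b = 3.27 m and side slope z = 3.1: A = (b + zy)y = (3.27 + 3.1×4.51)×4.51 = 77.8 m²; P = b + 2y√(1+z²) = 3.27 + 2×4.51×3.257 = 32.65 m.
Hydraulic radius R = A/P = 77.8/32.65 = 2.383 m.
From Manning's equation, S = [nQ / (1 A R^(2/3))]² = [0.023 × 832 / (1 × 77.8 × 2.383^(2/3))]² = 0.019.

S = 0.019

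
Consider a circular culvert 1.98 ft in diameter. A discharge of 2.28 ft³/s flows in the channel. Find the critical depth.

At critical depth, Q² T / (g A³) = 1, i.e. A³/T = Q²/g = 2.28²/32.2 = 0.1614.
Trying y = 0.472 ft: A³/T = 0.1057 — low.
Trying y = 0.633 ft: A³/T = 0.3306 — high.
Trying y = 0.526 ft: A³/T = 0.1611 — close enough.

y_c = 0.526 ft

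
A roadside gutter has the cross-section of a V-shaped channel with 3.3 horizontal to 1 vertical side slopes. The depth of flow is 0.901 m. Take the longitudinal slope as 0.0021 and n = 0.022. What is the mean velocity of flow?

For a triangular section with side slope z = 3.3: A = zy² = 3.3×0.901² = 2.679 m²; P = 2y√(1+z²) = 2×0.901×3.448 = 6.214 m.
Hydraulic radius R = A/P = 2.679/6.214 = 0.4311 m.
From Manning's equation, V = (1/n) R^(2/3) S^(1/2) = (1/0.022) × 0.4311^(2/3) × 0.0021^(1/2) = 1.19 m/s.

V = 1.19 m/s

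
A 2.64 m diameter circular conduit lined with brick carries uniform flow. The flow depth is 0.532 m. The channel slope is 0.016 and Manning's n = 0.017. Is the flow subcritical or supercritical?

For a circular section of diameter D = 2.64 m at depth y = 0.532 m, the central angle is θ = 2 arccos(1 − 2y/D) = 1.862 rad. Then A = (D²/8)(θ − sin θ) = 0.7878 m² and P = Dθ/2 = 2.458 m.
Hydraulic radius R = A/P = 0.7878/2.458 = 0.3205 m.
V = (1/n) R^(2/3) √S = (1/0.017) × 0.3205^(2/3) × √0.016 = 3.485 m/s. Hydraulic depth D_h = A/T = 0.7878/2.118 = 0.372 m.
Froude number Fr = V/√(g·D_h) = 3.485/√(9.81×0.372) = 1.82, which is greater than 1, so the flow is supercritical.

supercritical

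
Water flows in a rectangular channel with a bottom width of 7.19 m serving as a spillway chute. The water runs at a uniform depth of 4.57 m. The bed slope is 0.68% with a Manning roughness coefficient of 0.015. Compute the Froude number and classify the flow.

supercritical

Flow area A = b·y = 7.19 × 4.57 = 32.86 m². Wetted perimeter P = b + 2y = 7.19 + 2×4.57 = 16.33 m.
Hydraulic radius R = A/P = 32.86/16.33 = 2.012 m.
V = (1/n) R^(2/3) √S = (1/0.015) × 2.012^(2/3) × √0.0068 = 8.762 m/s. Hydraulic depth D_h = A/T = 32.86/7.19 = 4.57 m.
Froude number Fr = V/√(g·D_h) = 8.762/√(9.81×4.57) = 1.31, which is greater than 1, so the flow is supercritical.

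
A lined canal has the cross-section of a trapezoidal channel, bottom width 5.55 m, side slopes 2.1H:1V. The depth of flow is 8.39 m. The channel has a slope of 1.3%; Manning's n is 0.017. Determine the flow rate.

With bottom width b = 5.55 m and side slope z = 2.1: A = (b + zy)y = (5.55 + 2.1×8.39)×8.39 = 194.4 m²; P = b + 2y√(1+z²) = 5.55 + 2×8.39×2.326 = 44.58 m.
Hydraulic radius R = A/P = 194.4/44.58 = 4.36 m.
Manning's equation: Q = (1/n) A R^(2/3) S^(1/2) = (1/0.017) × 194.4 × 4.36^(2/3) × 0.013^(1/2) = 3480 m³/s.

Q = 3480 m³/s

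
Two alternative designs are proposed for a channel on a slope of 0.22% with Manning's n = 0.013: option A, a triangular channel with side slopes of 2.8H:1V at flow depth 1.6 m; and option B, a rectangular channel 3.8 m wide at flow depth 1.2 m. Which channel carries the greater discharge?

Channel A: For a triangular section with side slope z = 2.8: A = zy² = 2.8×1.6² = 7.168 m²; P = 2y√(1+z²) = 2×1.6×2.973 = 9.514 m. Hydraulic radius R = A/P = 7.168/9.514 = 0.7534 m. Q_A = (1/0.013)·7.168·0.7534^(2/3)·√0.0022 = 21.41 m³/s.
Channel B: Flow area A = b·y = 3.8 × 1.2 = 4.56 m². Wetted perimeter P = b + 2y = 3.8 + 2×1.2 = 6.2 m. Hydraulic radius R = A/P = 4.56/6.2 = 0.7355 m. Q_B = (1/0.013)·4.56·0.7355^(2/3)·√0.0022 = 13.41 m³/s.
Q_A = 21.41 m³/s vs Q_B = 13.41 m³/s, so channel A carries more.

channel A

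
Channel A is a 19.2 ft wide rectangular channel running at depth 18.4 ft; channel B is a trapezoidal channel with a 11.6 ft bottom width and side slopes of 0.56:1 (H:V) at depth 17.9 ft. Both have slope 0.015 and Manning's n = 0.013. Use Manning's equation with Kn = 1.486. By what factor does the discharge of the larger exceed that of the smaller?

1.21

Channel A: Flow area A = b·y = 19.2 × 18.4 = 353.3 ft². Wetted perimeter P = b + 2y = 19.2 + 2×18.4 = 56 ft. Hydraulic radius R = A/P = 353.3/56 = 6.309 ft. Q_A = (1.486/0.013)·353.3·6.309^(2/3)·√0.015 = 16890 ft³/s.
Channel B: With bottom width b = 11.6 ft and side slope z = 0.56: A = (b + zy)y = (11.6 + 0.56×17.9)×17.9 = 387.1 ft²; P = b + 2y√(1+z²) = 11.6 + 2×17.9×1.146 = 52.63 ft. Hydraulic radius R = A/P = 387.1/52.63 = 7.354 ft. Q_B = (1.486/0.013)·387.1·7.354^(2/3)·√0.015 = 20490 ft³/s.
The larger discharge is 20490 ft³/s and the smaller is 16890 ft³/s; the ratio is 1.21.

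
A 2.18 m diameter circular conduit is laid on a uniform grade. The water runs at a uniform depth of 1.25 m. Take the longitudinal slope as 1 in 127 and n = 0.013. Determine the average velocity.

For a circular section of diameter D = 2.18 m at depth y = 1.25 m, the central angle is θ = 2 arccos(1 − 2y/D) = 3.436 rad. Then A = (D²/8)(θ − sin θ) = 2.214 m² and P = Dθ/2 = 3.745 m.
Hydraulic radius R = A/P = 2.214/3.745 = 0.5911 m.
From Manning's equation, V = (1/n) R^(2/3) S^(1/2) = (1/0.013) × 0.5911^(2/3) × 0.007874^(1/2) = 4.81 m/s.

V = 4.81 m/s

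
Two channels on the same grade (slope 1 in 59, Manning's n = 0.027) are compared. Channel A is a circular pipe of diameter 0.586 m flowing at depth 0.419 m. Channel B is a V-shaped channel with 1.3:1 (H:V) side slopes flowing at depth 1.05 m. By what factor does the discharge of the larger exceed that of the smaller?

Channel A: For a circular section of diameter D = 0.586 m at depth y = 0.419 m, the central angle is θ = 2 arccos(1 − 2y/D) = 4.031 rad. Then A = (D²/8)(θ − sin θ) = 0.2063 m² and P = Dθ/2 = 1.181 m. Hydraulic radius R = A/P = 0.2063/1.181 = 0.1747 m. Q_A = (1/0.027)·0.2063·0.1747^(2/3)·√0.01695 = 0.311 m³/s.
Channel B: For a triangular section with side slope z = 1.3: A = zy² = 1.3×1.05² = 1.433 m²; P = 2y√(1+z²) = 2×1.05×1.64 = 3.444 m. Hydraulic radius R = A/P = 1.433/3.444 = 0.4161 m. Q_B = (1/0.027)·1.433·0.4161^(2/3)·√0.01695 = 3.852 m³/s.
The larger discharge is 3.852 m³/s and the smaller is 0.311 m³/s; the ratio is 12.4.

12.4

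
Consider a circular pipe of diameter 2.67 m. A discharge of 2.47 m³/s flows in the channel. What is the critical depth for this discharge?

y_c = 0.683 m

At critical depth, Q² T / (g A³) = 1, i.e. A³/T = Q²/g = 2.47²/9.81 = 0.6219.
Try y = 0.58 m: A³/T = 0.3277 — low.
Try y = 0.858 m: A³/T = 1.504 — high.
Try y = 0.683 m: A³/T = 0.6203 — close enough.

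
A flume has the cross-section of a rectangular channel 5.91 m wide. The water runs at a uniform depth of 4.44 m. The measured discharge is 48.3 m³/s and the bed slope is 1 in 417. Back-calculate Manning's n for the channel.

Flow area A = b·y = 5.91 × 4.44 = 26.24 m². Wetted perimeter P = b + 2y = 5.91 + 2×4.44 = 14.79 m.
Hydraulic radius R = A/P = 26.24/14.79 = 1.774 m.
Rearranging Manning's equation: n = (1/Q) A R^(2/3) S^(1/2) = (1/48.3) × 26.24 × 1.774^(2/3) × √0.002398 = 0.039.

n = 0.039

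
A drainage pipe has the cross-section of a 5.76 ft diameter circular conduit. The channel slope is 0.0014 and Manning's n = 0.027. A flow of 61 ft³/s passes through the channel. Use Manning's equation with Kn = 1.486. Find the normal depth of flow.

Manning's equation rearranged: A R^(2/3) = nQ / (1.486·√S) = 0.027 × 61 / (1.486 × √0.0014) = 29.62.
Try y = 3.43 ft: A R^(2/3) = 22.07 — low.
Try y = 4.84 ft: A R^(2/3) = 33.94 — high.
Try y = 4.24 ft: A R^(2/3) = 29.64 — matches.

y_n = 4.24 ft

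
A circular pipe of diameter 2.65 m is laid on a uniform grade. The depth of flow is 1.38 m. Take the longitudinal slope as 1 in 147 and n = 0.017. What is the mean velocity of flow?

For a circular section of diameter D = 2.65 m at depth y = 1.38 m, the central angle is θ = 2 arccos(1 − 2y/D) = 3.225 rad. Then A = (D²/8)(θ − sin θ) = 2.903 m² and P = Dθ/2 = 4.273 m.
Hydraulic radius R = A/P = 2.903/4.273 = 0.6795 m.
From Manning's equation, V = (1/n) R^(2/3) S^(1/2) = (1/0.017) × 0.6795^(2/3) × 0.006803^(1/2) = 3.75 m/s.

V = 3.75 m/s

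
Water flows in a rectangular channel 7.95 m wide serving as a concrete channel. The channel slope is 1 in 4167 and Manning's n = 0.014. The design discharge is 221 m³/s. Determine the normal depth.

y_n = 12.1 m

Manning's equation rearranged: A R^(2/3) = nQ / (1·√S) = 0.014 × 221 / (√0.00024) = 199.7.
Try y = 10 m: A R^(2/3) = 159.6 — too small.
Try y = 15.4 m: A R^(2/3) = 263.6 — too large.
Try y = 12.1 m: A R^(2/3) = 199.7 — close enough.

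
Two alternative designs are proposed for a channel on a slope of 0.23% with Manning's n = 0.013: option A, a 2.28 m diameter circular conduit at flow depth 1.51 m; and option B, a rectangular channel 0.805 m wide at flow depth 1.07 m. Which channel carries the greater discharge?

channel A

Channel A: For a circular section of diameter D = 2.28 m at depth y = 1.51 m, the central angle is θ = 2 arccos(1 − 2y/D) = 3.803 rad. Then A = (D²/8)(θ − sin θ) = 2.87 m² and P = Dθ/2 = 4.335 m. Hydraulic radius R = A/P = 2.87/4.335 = 0.662 m. Q_A = (1/0.013)·2.87·0.662^(2/3)·√0.0023 = 8.042 m³/s.
Channel B: Flow area A = b·y = 0.805 × 1.07 = 0.8614 m². Wetted perimeter P = b + 2y = 0.805 + 2×1.07 = 2.945 m. Hydraulic radius R = A/P = 0.8614/2.945 = 0.2925 m. Q_B = (1/0.013)·0.8614·0.2925^(2/3)·√0.0023 = 1.4 m³/s.
Q_A = 8.042 m³/s vs Q_B = 1.4 m³/s, so channel A carries more.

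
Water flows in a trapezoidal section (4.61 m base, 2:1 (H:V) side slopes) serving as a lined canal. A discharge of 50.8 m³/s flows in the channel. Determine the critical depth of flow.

y_c = 1.78 m

At critical depth, Q² T / (g A³) = 1, i.e. A³/T = Q²/g = 50.8²/9.81 = 263.1.
Trying y = 2.05 m: A³/T = 444.4 — too large.
Trying y = 1.78 m: A³/T = 262.2 — close enough.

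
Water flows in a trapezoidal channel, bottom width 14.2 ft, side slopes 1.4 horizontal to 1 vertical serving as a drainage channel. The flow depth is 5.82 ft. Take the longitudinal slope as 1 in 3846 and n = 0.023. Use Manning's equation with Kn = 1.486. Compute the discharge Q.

Q = 330 ft³/s

With bottom width b = 14.2 ft and side slope z = 1.4: A = (b + zy)y = (14.2 + 1.4×5.82)×5.82 = 130.1 ft²; P = b + 2y√(1+z²) = 14.2 + 2×5.82×1.72 = 34.23 ft.
Hydraulic radius R = A/P = 130.1/34.23 = 3.8 ft.
Manning's equation: Q = (1.486/n) A R^(2/3) S^(1/2) = (1.486/0.023) × 130.1 × 3.8^(2/3) × 0.00026^(1/2) = 330 ft³/s.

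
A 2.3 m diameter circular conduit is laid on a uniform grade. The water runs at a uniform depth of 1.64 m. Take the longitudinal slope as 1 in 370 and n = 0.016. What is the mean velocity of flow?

For a circular section of diameter D = 2.3 m at depth y = 1.64 m, the central angle is θ = 2 arccos(1 − 2y/D) = 4.022 rad. Then A = (D²/8)(θ − sin θ) = 3.169 m² and P = Dθ/2 = 4.625 m.
Hydraulic radius R = A/P = 3.169/4.625 = 0.6852 m.
From Manning's equation, V = (1/n) R^(2/3) S^(1/2) = (1/0.016) × 0.6852^(2/3) × 0.002703^(1/2) = 2.53 m/s.

V = 2.53 m/s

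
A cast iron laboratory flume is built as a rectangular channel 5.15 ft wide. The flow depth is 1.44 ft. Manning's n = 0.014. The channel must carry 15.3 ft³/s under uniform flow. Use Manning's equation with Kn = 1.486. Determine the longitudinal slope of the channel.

S = 0.00042

Flow area A = b·y = 5.15 × 1.44 = 7.416 ft². Wetted perimeter P = b + 2y = 5.15 + 2×1.44 = 8.03 ft.
Hydraulic radius R = A/P = 7.416/8.03 = 0.9235 ft.
From Manning's equation, S = [nQ / (1.486 A R^(2/3))]² = [0.014 × 15.3 / (1.486 × 7.416 × 0.9235^(2/3))]² = 0.00042.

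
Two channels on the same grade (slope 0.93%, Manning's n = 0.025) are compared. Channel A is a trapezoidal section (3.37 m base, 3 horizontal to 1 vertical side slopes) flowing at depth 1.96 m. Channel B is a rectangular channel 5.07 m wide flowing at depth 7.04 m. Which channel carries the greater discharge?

Channel A: With bottom width b = 3.37 m and side slope z = 3: A = (b + zy)y = (3.37 + 3×1.96)×1.96 = 18.13 m²; P = b + 2y√(1+z²) = 3.37 + 2×1.96×3.162 = 15.77 m. Hydraulic radius R = A/P = 18.13/15.77 = 1.15 m. Q_A = (1/0.025)·18.13·1.15^(2/3)·√0.0093 = 76.76 m³/s.
Channel B: Flow area A = b·y = 5.07 × 7.04 = 35.69 m². Wetted perimeter P = b + 2y = 5.07 + 2×7.04 = 19.15 m. Hydraulic radius R = A/P = 35.69/19.15 = 1.864 m. Q_B = (1/0.025)·35.69·1.864^(2/3)·√0.0093 = 208.5 m³/s.
Q_A = 76.76 m³/s vs Q_B = 208.5 m³/s, so channel B carries more.

channel B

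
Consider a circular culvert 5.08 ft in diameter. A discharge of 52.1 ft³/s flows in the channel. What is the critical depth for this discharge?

At critical depth, Q² T / (g A³) = 1, i.e. A³/T = Q²/g = 52.1²/32.2 = 84.3.
Try y = 2.53 ft: A³/T = 201.8 — too large.
Try y = 1.51 ft: A³/T = 27.72 — too small.
Try y = 2.01 ft: A³/T = 83.61 — matches.

y_c = 2.01 ft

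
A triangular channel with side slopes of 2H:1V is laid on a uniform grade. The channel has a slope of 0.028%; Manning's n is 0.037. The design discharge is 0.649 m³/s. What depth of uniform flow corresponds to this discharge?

Manning's equation rearranged: A R^(2/3) = nQ / (1·√S) = 0.037 × 0.649 / (√0.00028) = 1.435.
At y = 0.924 m: A R^(2/3) = 0.9473 — short.
At y = 1.17 m: A R^(2/3) = 1.778 — over.
At y = 1.08 m: A R^(2/3) = 1.436 — ≈ 1.435.

y_n = 1.08 m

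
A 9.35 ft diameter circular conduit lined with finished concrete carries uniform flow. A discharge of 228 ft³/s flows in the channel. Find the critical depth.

At critical depth, Q² T / (g A³) = 1, i.e. A³/T = Q²/g = 228²/32.2 = 1614.
At y = 2.75 ft: A³/T = 561.9 — low.
At y = 4.47 ft: A³/T = 3646 — high.
At y = 3.61 ft: A³/T = 1607 — matches.

y_c = 3.61 ft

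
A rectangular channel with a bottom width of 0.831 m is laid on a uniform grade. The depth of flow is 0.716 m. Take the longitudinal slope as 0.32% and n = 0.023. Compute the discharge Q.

Q = 0.601 m³/s

Flow area A = b·y = 0.831 × 0.716 = 0.595 m². Wetted perimeter P = b + 2y = 0.831 + 2×0.716 = 2.263 m.
Hydraulic radius R = A/P = 0.595/2.263 = 0.2629 m.
Manning's equation: Q = (1/n) A R^(2/3) S^(1/2) = (1/0.023) × 0.595 × 0.2629^(2/3) × 0.0032^(1/2) = 0.601 m³/s.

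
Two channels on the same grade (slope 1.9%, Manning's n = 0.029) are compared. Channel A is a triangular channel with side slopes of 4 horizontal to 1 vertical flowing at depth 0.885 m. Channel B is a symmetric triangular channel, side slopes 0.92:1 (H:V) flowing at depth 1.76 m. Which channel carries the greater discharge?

channel B

Channel A: For a triangular section with side slope z = 4: A = zy² = 4×0.885² = 3.133 m²; P = 2y√(1+z²) = 2×0.885×4.123 = 7.298 m. Hydraulic radius R = A/P = 3.133/7.298 = 0.4293 m. Q_A = (1/0.029)·3.133·0.4293^(2/3)·√0.019 = 8.474 m³/s.
Channel B: For a triangular section with side slope z = 0.92: A = zy² = 0.92×1.76² = 2.85 m²; P = 2y√(1+z²) = 2×1.76×1.359 = 4.783 m. Hydraulic radius R = A/P = 2.85/4.783 = 0.5958 m. Q_B = (1/0.029)·2.85·0.5958^(2/3)·√0.019 = 9.591 m³/s.
Q_A = 8.474 m³/s vs Q_B = 9.591 m³/s, so channel B carries more.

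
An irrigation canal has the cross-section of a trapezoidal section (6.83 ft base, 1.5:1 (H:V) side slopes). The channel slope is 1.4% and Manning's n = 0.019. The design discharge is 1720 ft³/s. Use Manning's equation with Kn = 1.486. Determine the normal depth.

y_n = 5.63 ft

Manning's equation rearranged: A R^(2/3) = nQ / (1.486·√S) = 0.019 × 1720 / (1.486 × √0.014) = 185.9.
Trying y = 6.33 ft: A R^(2/3) = 237.5 — high.
Trying y = 4.47 ft: A R^(2/3) = 115.5 — low.
Trying y = 5.63 ft: A R^(2/3) = 185.6 — close enough.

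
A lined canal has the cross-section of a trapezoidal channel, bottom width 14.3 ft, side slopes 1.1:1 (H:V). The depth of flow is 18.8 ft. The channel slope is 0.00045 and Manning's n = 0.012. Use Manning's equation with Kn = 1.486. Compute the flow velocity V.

With bottom width b = 14.3 ft and side slope z = 1.1: A = (b + zy)y = (14.3 + 1.1×18.8)×18.8 = 657.6 ft²; P = b + 2y√(1+z²) = 14.3 + 2×18.8×1.487 = 70.2 ft.
Hydraulic radius R = A/P = 657.6/70.2 = 9.368 ft.
From Manning's equation, V = (1.486/n) R^(2/3) S^(1/2) = (1.486/0.012) × 9.368^(2/3) × 0.00045^(1/2) = 11.7 ft/s.

V = 11.7 ft/s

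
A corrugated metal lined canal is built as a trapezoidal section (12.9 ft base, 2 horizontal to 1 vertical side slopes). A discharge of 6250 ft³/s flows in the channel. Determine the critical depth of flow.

At critical depth, Q² T / (g A³) = 1, i.e. A³/T = Q²/g = 6250²/32.2 = 1213000.
Try y = 13.6 ft: A³/T = 2410000 — over.
Try y = 8.14 ft: A³/T = 294800 — short.
Try y = 11.5 ft: A³/T = 1195000 — close enough.

y_c = 11.5 ft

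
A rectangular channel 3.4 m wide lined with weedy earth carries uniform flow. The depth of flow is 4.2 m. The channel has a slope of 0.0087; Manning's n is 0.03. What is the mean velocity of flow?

V = 3.53 m/s

Flow area A = b·y = 3.4 × 4.2 = 14.28 m². Wetted perimeter P = b + 2y = 3.4 + 2×4.2 = 11.8 m.
Hydraulic radius R = A/P = 14.28/11.8 = 1.21 m.
From Manning's equation, V = (1/n) R^(2/3) S^(1/2) = (1/0.03) × 1.21^(2/3) × 0.0087^(1/2) = 3.53 m/s.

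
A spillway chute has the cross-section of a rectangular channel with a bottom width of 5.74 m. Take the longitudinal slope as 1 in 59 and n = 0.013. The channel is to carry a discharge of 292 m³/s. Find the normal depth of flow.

y_n = 3.69 m

Manning's equation rearranged: A R^(2/3) = nQ / (1·√S) = 0.013 × 292 / (√0.01695) = 29.16.
At y = 2.85 m: A R^(2/3) = 20.76 — short.
At y = 4.62 m: A R^(2/3) = 38.81 — over.
At y = 3.69 m: A R^(2/3) = 29.15 — ≈ 29.16.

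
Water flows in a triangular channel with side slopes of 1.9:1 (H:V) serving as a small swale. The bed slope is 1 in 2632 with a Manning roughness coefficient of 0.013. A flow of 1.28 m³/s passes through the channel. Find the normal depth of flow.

y_n = 0.908 m

Manning's equation rearranged: A R^(2/3) = nQ / (1·√S) = 0.013 × 1.28 / (√0.0003799) = 0.8537.
Trying y = 1.07 m: A R^(2/3) = 1.321 — high.
Trying y = 0.908 m: A R^(2/3) = 0.8529 — ≈ 0.8537.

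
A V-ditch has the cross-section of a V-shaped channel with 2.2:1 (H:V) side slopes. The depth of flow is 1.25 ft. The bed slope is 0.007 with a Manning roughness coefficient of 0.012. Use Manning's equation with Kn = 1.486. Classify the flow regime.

supercritical

For a triangular section with side slope z = 2.2: A = zy² = 2.2×1.25² = 3.438 ft²; P = 2y√(1+z²) = 2×1.25×2.417 = 6.042 ft.
Hydraulic radius R = A/P = 3.438/6.042 = 0.569 ft.
V = (1.486/n) R^(2/3) √S = (1.486/0.012) × 0.569^(2/3) × √0.007 = 7.114 ft/s. Hydraulic depth D_h = A/T = 3.438/5.5 = 0.625 ft.
Froude number Fr = V/√(g·D_h) = 7.114/√(32.2×0.625) = 1.59, which is greater than 1, so the flow is supercritical.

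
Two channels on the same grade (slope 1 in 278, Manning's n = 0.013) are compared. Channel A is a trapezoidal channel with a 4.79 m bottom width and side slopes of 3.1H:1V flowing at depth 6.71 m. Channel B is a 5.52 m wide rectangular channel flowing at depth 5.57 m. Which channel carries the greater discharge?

Channel A: With bottom width b = 4.79 m and side slope z = 3.1: A = (b + zy)y = (4.79 + 3.1×6.71)×6.71 = 171.7 m²; P = b + 2y√(1+z²) = 4.79 + 2×6.71×3.257 = 48.5 m. Hydraulic radius R = A/P = 171.7/48.5 = 3.54 m. Q_A = (1/0.013)·171.7·3.54^(2/3)·√0.003597 = 1840 m³/s.
Channel B: Flow area A = b·y = 5.52 × 5.57 = 30.75 m². Wetted perimeter P = b + 2y = 5.52 + 2×5.57 = 16.66 m. Hydraulic radius R = A/P = 30.75/16.66 = 1.846 m. Q_B = (1/0.013)·30.75·1.846^(2/3)·√0.003597 = 213.4 m³/s.
Q_A = 1840 m³/s vs Q_B = 213.4 m³/s, so channel A carries more.

channel A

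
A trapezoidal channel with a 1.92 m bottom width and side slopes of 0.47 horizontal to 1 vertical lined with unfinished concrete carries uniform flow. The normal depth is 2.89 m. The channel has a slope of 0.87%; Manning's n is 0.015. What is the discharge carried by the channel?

With bottom width b = 1.92 m and side slope z = 0.47: A = (b + zy)y = (1.92 + 0.47×2.89)×2.89 = 9.474 m²; P = b + 2y√(1+z²) = 1.92 + 2×2.89×1.105 = 8.307 m.
Hydraulic radius R = A/P = 9.474/8.307 = 1.141 m.
Manning's equation: Q = (1/n) A R^(2/3) S^(1/2) = (1/0.015) × 9.474 × 1.141^(2/3) × 0.0087^(1/2) = 64.3 m³/s.

Q = 64.3 m³/s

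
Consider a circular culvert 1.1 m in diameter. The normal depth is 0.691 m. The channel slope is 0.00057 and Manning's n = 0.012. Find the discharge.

Q = 0.576 m³/s

For a circular section of diameter D = 1.1 m at depth y = 0.691 m, the central angle is θ = 2 arccos(1 − 2y/D) = 3.66 rad. Then A = (D²/8)(θ − sin θ) = 0.6285 m² and P = Dθ/2 = 2.013 m.
Hydraulic radius R = A/P = 0.6285/2.013 = 0.3122 m.
Manning's equation: Q = (1/n) A R^(2/3) S^(1/2) = (1/0.012) × 0.6285 × 0.3122^(2/3) × 0.00057^(1/2) = 0.576 m³/s.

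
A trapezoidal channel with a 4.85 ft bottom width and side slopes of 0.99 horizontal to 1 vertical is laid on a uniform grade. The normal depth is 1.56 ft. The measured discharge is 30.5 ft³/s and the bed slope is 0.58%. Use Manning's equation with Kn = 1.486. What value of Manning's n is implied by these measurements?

With bottom width b = 4.85 ft and side slope z = 0.99: A = (b + zy)y = (4.85 + 0.99×1.56)×1.56 = 9.975 ft²; P = b + 2y√(1+z²) = 4.85 + 2×1.56×1.407 = 9.24 ft.
Hydraulic radius R = A/P = 9.975/9.24 = 1.08 ft.
Rearranging Manning's equation: n = (1.486/Q) A R^(2/3) S^(1/2) = (1.486/30.5) × 9.975 × 1.08^(2/3) × √0.0058 = 0.039.

n = 0.039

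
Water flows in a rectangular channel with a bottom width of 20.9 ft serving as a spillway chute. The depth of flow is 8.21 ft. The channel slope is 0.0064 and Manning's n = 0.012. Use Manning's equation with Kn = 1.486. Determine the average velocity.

V = 27.4 ft/s

Flow area A = b·y = 20.9 × 8.21 = 171.6 ft². Wetted perimeter P = b + 2y = 20.9 + 2×8.21 = 37.32 ft.
Hydraulic radius R = A/P = 171.6/37.32 = 4.598 ft.
From Manning's equation, V = (1.486/n) R^(2/3) S^(1/2) = (1.486/0.012) × 4.598^(2/3) × 0.0064^(1/2) = 27.4 ft/s.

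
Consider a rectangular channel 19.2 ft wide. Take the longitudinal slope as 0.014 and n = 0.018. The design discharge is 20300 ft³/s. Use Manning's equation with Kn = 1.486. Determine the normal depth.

y_n = 29 ft

Manning's equation rearranged: A R^(2/3) = nQ / (1.486·√S) = 0.018 × 20300 / (1.486 × √0.014) = 2078.
Try y = 24.6 ft: A R^(2/3) = 1713 — too small.
Try y = 34.7 ft: A R^(2/3) = 2557 — too large.
Try y = 29 ft: A R^(2/3) = 2079 — close enough.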